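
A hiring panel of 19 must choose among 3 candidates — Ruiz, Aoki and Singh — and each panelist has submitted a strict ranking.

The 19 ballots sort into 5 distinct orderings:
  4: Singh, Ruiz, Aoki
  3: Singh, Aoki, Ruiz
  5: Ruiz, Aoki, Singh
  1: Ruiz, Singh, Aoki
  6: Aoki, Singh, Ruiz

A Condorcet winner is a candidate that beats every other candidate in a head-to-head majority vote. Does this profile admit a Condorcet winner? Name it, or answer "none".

none

Pairwise majorities:
Ruiz–Aoki: Ruiz 10–9.
Ruiz vs Singh: Singh, 13–6.
Aoki vs Singh: Aoki, 11–8.
Each candidate drops at least one matchup (Ruiz loses to Singh; Aoki loses to Ruiz; Singh loses to Aoki); the cycle Ruiz > Aoki > Singh > Ruiz rules out a Condorcet winner.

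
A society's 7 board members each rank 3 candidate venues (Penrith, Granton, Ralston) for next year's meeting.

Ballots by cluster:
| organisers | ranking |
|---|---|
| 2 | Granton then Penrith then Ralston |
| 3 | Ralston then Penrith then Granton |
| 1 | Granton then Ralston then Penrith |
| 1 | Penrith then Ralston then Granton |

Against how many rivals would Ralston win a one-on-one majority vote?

Ralston against each rival (7 organisers):
Ralston vs Penrith: Ralston wins 4–3.
Ralston vs Granton: 3+1 = 4 for Ralston, 3 for Granton — Ralston by 4–3.
Ralston beats Penrith, Granton — 2 pairwise wins.

2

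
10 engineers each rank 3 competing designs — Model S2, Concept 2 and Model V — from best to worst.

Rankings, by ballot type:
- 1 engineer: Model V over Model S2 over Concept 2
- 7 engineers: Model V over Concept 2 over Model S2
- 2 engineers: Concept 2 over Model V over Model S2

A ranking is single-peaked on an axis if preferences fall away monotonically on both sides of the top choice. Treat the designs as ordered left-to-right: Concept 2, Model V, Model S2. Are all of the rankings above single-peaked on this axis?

yes

Axis positions: Concept 2=1, Model V=2, Model S2=3.
Ballot type 1 (peak Model V at position 2): ranking walks positions 2-3-1, expanding outward from the peak — single-peaked.
Ballot type 2 (peak Model V at position 2): ranking walks positions 2-1-3, expanding outward from the peak — single-peaked.
Ballot type 3 (peak Concept 2 at position 1): ranking walks positions 1-2-3, expanding outward from the peak — single-peaked.
Every ranking is single-peaked on this axis.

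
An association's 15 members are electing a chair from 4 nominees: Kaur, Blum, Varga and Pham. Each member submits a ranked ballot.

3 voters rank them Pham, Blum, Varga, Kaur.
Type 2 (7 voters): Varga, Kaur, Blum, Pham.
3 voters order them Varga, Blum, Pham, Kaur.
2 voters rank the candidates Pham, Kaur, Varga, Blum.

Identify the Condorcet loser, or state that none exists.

none

Pairwise majorities:
Kaur vs Blum: Kaur, 9–6.
Kaur vs Varga: 2 to 13, Varga.
Kaur vs Pham: Kaur preferred on 7 ballots; Pham wins 8–7.
Blum vs Varga: Blum is ranked higher on 3 ballots, Varga on 12. Varga wins 12–3.
Blum vs Pham: Blum is ranked higher on 7+3 = 10 ballots, Pham on 5. Blum wins 10–5.
Varga–Pham: Varga 10–5.
Each candidate has at least one pairwise win (Kaur beats Blum; Blum beats Pham; Varga beats Kaur; Pham beats Kaur) — no Condorcet loser.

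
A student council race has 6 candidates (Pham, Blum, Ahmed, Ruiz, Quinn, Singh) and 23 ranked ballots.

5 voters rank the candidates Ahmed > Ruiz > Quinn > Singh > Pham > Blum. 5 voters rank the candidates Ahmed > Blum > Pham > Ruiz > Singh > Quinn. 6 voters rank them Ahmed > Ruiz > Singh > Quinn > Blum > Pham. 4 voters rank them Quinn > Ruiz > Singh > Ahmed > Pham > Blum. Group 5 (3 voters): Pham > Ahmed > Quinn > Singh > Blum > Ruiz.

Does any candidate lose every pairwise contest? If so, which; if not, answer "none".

Blum

Head-to-head results (23 voters):
Pham–Blum: Pham 12–11.
Pham vs Ahmed: Pham preferred on 3 ballots; Ahmed wins 20–3.
Pham vs Ruiz: Ruiz wins 15–8.
Pham vs Quinn: Quinn, 15–8.
Pham vs Singh: Singh, 15–8.
Blum–Ahmed: Ahmed 23–0.
Blum vs Ruiz: 8 to 15, Ruiz.
Blum vs Quinn: 5 for Blum, 18 for Quinn — Quinn by 18–5.
Blum vs Singh: 5 for Blum, 18 for Singh — Singh by 18–5.
Ahmed vs Ruiz: Ahmed, 19–4.
Ahmed–Quinn: Ahmed 19–4.
Ahmed–Singh: Ahmed 19–4.
Ruiz vs Quinn: Ruiz, 16–7.
Ruiz vs Singh: Ruiz, 20–3.
Quinn vs Singh: Quinn preferred on 5+4+3 = 12 ballots; Quinn wins 12–11.
Only Blum has no wins; Blum is the Condorcet loser.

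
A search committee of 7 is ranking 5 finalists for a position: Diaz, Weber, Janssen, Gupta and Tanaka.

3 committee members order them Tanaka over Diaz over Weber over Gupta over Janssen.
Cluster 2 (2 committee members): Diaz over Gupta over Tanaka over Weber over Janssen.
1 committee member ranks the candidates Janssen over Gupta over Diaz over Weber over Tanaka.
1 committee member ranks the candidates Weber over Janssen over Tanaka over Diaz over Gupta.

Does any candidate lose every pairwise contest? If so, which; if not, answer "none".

Pairwise majorities:
Diaz–Weber: Diaz 6–1.
Diaz vs Janssen: Diaz, 5–2.
Diaz–Gupta: Diaz 6–1.
Diaz vs Tanaka: Tanaka wins 4–3.
Weber vs Janssen: Weber wins 6–1.
Weber–Gupta: Weber 4–3.
Weber vs Tanaka: 2 to 5, Tanaka.
Janssen vs Gupta: Janssen preferred on 1+1 = 2 ballots; Gupta wins 5–2.
Janssen vs Tanaka: Tanaka, 5–2.
Gupta vs Tanaka: Gupta preferred on 2+1 = 3 ballots; Tanaka wins 4–3.
Janssen is beaten in every head-to-head and is the Condorcet loser.

Janssen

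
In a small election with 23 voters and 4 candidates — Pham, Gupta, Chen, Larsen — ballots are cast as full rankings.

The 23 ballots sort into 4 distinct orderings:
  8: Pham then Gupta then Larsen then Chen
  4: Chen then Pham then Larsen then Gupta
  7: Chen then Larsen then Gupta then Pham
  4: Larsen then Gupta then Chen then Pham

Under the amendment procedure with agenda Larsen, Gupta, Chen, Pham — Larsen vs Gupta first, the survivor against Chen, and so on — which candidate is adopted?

Pham

Round 1: Larsen vs Gupta — 15–8, Larsen advances.
Round 2: Larsen vs Chen — 12–11, Larsen advances.
Round 3: Larsen vs Pham — 11–12, Pham advances.
The agenda winner is Pham.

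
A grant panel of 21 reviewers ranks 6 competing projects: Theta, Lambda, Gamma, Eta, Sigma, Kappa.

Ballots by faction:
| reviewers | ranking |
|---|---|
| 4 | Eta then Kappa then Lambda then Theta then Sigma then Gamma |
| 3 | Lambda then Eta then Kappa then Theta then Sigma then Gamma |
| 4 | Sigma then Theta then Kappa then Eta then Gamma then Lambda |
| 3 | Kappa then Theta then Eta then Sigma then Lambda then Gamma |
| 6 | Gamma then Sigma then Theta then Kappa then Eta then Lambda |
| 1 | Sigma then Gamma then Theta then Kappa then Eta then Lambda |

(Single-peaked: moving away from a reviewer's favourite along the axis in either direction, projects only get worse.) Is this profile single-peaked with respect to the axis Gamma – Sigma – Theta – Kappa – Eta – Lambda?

yes

Axis positions: Gamma=1, Sigma=2, Theta=3, Kappa=4, Eta=5, Lambda=6.
Faction 1 (peak Eta at position 5): ranking walks positions 5-4-6-3-2-1, expanding outward from the peak — single-peaked.
Faction 2 (peak Lambda at position 6): ranking walks positions 6-5-4-3-2-1, expanding outward from the peak — single-peaked.
Faction 3 (peak Sigma at position 2): ranking walks positions 2-3-4-5-1-6, expanding outward from the peak — single-peaked.
Faction 4 (peak Kappa at position 4): ranking walks positions 4-3-5-2-6-1, expanding outward from the peak — single-peaked.
Faction 5 (peak Gamma at position 1): ranking walks positions 1-2-3-4-5-6, expanding outward from the peak — single-peaked.
Faction 6 (peak Sigma at position 2): ranking walks positions 2-1-3-4-5-6, expanding outward from the peak — single-peaked.
Every ranking is single-peaked on this axis.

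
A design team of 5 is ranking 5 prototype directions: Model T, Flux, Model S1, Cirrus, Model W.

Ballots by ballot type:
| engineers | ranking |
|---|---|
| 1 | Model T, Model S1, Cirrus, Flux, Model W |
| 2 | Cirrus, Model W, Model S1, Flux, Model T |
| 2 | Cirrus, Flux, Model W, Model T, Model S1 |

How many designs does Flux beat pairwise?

Flux against each rival (5 engineers):
Flux vs Model T: 2+2 = 4 for Flux, 1 for Model T — Flux by 4–1.
Flux vs Model S1: Flux preferred on 2 ballots; Model S1 wins 3–2.
Flux–Cirrus: Cirrus 5–0.
Flux–Model W: Flux 3–2.
Flux beats Model T, Model W; loses to Model S1, Cirrus — 2 pairwise wins.

2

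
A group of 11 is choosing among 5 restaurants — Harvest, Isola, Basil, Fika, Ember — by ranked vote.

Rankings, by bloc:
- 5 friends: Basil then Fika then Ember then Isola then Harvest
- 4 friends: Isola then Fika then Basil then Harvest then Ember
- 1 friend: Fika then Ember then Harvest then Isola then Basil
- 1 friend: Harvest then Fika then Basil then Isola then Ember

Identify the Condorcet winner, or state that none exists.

Check each pair by majority over 11 ballots:
Harvest vs Isola: Isola, 9–2.
Harvest vs Basil: 2 to 9, Basil.
Harvest vs Fika: Harvest preferred on 1 ballot; Fika wins 10–1.
Harvest–Ember: Ember 6–5.
Isola vs Basil: 5 to 6, Basil.
Isola vs Fika: Fika wins 7–4.
Isola vs Ember: Ember, 6–5.
Basil vs Fika: Fika, 6–5.
Basil vs Ember: Basil is ranked higher on 5+4+1 = 10 ballots, Ember on 1. Basil wins 10–1.
Fika vs Ember: Fika wins 11–0.
Fika wins every pairwise contest, so Fika is the Condorcet winner.

Fika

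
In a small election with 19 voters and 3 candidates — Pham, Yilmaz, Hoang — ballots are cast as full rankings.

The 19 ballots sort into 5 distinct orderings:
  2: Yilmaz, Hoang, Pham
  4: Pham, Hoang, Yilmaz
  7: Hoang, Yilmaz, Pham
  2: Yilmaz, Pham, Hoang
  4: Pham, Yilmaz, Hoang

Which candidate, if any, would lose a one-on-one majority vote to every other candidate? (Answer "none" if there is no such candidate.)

none

Head-to-head results (19 voters):
Pham vs Yilmaz: Yilmaz wins 11–8.
Pham–Hoang: Pham 10–9.
Yilmaz vs Hoang: Hoang, 11–8.
No candidate is winless: Pham beats Hoang; Yilmaz beats Pham; Hoang beats Yilmaz. There is no Condorcet loser.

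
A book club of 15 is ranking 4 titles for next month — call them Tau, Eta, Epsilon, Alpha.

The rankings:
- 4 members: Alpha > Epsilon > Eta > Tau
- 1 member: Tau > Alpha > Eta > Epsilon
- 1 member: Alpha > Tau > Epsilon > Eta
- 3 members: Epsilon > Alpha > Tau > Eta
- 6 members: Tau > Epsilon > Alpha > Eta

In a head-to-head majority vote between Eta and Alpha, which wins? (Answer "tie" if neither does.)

No ballot ranks Eta above Alpha: 0.
Ballots ranking Alpha above Eta: 15 − 0 = 15.
Alpha wins the head-to-head 15–0.

Alpha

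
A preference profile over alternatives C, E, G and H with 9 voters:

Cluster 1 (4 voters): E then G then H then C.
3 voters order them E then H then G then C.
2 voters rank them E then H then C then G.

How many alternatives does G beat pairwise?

1

G against each rival (9 voters):
G vs C: 7 to 2, G.
G vs E: E wins 9–0.
G vs H: G is ranked higher on 4 ballots, H on 5. H wins 5–4.
G beats C; loses to E, H — 1 pairwise win.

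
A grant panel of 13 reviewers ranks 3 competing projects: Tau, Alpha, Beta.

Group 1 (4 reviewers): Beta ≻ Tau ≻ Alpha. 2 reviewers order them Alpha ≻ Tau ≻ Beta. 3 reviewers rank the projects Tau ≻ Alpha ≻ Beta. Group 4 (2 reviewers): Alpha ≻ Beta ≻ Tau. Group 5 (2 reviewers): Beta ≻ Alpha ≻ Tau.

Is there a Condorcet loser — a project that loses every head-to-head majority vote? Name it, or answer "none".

none

Pairwise majorities:
Tau vs Alpha: Tau is ranked higher on 4+3 = 7 ballots, Alpha on 6. Tau wins 7–6.
Tau–Beta: Beta 8–5.
Alpha vs Beta: Alpha is ranked higher on 2+3+2 = 7 ballots, Beta on 6. Alpha wins 7–6.
Each project has at least one pairwise win (Tau beats Alpha; Alpha beats Beta; Beta beats Tau) — no Condorcet loser.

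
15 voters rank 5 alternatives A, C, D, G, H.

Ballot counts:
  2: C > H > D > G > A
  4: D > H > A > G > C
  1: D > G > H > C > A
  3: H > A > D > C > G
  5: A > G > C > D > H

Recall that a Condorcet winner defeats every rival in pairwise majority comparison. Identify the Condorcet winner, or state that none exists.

none

Head-to-head results (15 voters):
A vs C: A, 12–3.
A vs D: A preferred on 3+5 = 8 ballots; A wins 8–7.
A vs G: 12 to 3, A.
A vs H: A preferred on 5 ballots; H wins 10–5.
C vs D: D wins 8–7.
C vs G: C preferred on 2+3 = 5 ballots; G wins 10–5.
C vs H: 7 to 8, H.
D vs G: D preferred on 2+4+1+3 = 10 ballots; D wins 10–5.
D vs H: 4+1+5 = 10 for D, 5 for H — D by 10–5.
G vs H: H, 9–6.
Each alternative drops at least one matchup (A loses to H; C loses to A; D loses to A; G loses to A; H loses to D); the cycle A → D → H → A rules out a Condorcet winner.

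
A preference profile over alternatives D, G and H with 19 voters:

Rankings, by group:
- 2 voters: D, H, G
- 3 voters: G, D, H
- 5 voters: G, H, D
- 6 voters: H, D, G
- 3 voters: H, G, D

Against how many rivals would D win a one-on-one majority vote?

0

D against each rival (19 voters):
D vs G: D preferred on 2+6 = 8 ballots; G wins 11–8.
D vs H: H, 14–5.
D beats no one; loses to G, H — 0 pairwise wins.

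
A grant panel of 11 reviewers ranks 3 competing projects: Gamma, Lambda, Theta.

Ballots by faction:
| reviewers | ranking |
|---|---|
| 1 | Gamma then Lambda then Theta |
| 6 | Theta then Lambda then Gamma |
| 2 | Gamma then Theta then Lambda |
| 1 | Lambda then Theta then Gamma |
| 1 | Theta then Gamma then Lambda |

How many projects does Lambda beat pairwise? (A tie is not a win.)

Lambda against each rival (11 reviewers):
Lambda vs Gamma: 6+1 = 7 for Lambda, 4 for Gamma — Lambda by 7–4.
Lambda vs Theta: Theta, 9–2.
Lambda beats Gamma; loses to Theta — 1 pairwise win.

1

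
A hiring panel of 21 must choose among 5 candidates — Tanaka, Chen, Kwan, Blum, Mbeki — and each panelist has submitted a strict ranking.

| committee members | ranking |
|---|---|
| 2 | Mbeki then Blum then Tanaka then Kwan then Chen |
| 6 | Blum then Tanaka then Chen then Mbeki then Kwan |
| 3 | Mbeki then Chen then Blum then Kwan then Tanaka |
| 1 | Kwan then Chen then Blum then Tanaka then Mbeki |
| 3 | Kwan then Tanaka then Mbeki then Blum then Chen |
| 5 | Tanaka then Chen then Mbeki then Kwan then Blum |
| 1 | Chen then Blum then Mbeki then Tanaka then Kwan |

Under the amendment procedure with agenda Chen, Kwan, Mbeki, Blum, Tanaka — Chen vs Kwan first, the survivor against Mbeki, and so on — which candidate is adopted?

Round 1: Chen vs Kwan — 15–6, Chen advances.
Round 2: Chen vs Mbeki — 13–8, Chen advances.
Round 3: Chen vs Blum — 10–11, Blum advances.
Round 4: Blum vs Tanaka — 13–8, Blum advances.
Blum survives the agenda.

Blum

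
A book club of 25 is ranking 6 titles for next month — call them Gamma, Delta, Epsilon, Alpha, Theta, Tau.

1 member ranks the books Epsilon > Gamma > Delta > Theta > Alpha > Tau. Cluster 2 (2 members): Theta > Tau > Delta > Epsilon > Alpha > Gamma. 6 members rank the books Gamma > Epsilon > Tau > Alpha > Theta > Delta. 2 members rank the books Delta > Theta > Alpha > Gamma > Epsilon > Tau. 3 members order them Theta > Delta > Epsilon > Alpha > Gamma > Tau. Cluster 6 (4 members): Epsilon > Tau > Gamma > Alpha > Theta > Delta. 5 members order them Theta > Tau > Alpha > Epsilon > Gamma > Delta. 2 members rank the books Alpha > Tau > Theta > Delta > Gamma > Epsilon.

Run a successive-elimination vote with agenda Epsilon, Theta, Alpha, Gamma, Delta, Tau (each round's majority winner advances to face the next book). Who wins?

Theta

Round 1: Epsilon vs Theta — 11–14, Theta advances.
Round 2: Theta vs Alpha — 13–12, Theta advances.
Round 3: Theta vs Gamma — 14–11, Theta advances.
Round 4: Theta vs Delta — 22–3, Theta advances.
Round 5: Theta vs Tau — 13–12, Theta advances.
The agenda winner is Theta.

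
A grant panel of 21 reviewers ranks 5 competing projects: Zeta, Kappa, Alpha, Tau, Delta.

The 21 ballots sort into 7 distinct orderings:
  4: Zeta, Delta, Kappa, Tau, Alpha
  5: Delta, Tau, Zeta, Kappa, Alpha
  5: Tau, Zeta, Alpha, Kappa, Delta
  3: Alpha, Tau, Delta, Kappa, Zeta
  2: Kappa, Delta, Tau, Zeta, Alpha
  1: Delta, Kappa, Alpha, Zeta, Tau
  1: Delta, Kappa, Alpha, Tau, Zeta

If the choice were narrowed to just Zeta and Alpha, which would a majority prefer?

Ballots ranking Zeta above Alpha: 4 + 5 + 5 + 2 = 16.
Ballots ranking Alpha above Zeta: 21 − 16 = 5.
Zeta wins the head-to-head 16–5.

Zeta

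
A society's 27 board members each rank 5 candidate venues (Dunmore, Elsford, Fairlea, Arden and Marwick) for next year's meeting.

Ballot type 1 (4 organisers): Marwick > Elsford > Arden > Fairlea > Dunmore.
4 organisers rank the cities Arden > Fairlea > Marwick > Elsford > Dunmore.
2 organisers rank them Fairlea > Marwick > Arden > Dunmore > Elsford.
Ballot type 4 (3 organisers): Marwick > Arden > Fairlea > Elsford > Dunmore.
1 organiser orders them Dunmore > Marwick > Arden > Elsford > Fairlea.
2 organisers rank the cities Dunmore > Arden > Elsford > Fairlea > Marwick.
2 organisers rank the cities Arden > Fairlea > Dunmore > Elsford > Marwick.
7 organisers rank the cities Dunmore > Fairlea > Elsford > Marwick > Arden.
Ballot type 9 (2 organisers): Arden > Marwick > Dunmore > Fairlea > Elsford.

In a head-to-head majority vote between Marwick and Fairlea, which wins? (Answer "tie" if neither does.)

Ballots ranking Marwick above Fairlea: 4 + 3 + 1 + 2 = 10.
Ballots ranking Fairlea above Marwick: 27 − 10 = 17.
Fairlea wins the head-to-head 17–10.

Fairlea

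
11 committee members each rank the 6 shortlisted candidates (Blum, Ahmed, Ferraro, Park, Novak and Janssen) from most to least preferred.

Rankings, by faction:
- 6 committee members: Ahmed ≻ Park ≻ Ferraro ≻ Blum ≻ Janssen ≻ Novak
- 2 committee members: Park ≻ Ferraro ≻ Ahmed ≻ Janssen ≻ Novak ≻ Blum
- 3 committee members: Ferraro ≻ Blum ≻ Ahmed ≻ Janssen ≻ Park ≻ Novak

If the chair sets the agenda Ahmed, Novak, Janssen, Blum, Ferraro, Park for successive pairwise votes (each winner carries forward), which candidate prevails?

Round 1: Ahmed vs Novak — 11–0, Ahmed advances.
Round 2: Ahmed vs Janssen — 11–0, Ahmed advances.
Round 3: Ahmed vs Blum — 8–3, Ahmed advances.
Round 4: Ahmed vs Ferraro — 6–5, Ahmed advances.
Round 5: Ahmed vs Park — 9–2, Ahmed advances.
The agenda winner is Ahmed.

Ahmed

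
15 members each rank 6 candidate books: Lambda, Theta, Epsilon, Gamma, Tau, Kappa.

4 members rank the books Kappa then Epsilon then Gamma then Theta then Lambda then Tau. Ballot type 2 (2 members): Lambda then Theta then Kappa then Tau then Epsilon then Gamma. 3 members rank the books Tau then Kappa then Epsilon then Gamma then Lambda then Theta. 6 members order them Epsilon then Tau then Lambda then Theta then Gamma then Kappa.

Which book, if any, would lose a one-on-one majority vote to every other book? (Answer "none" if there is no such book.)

Gamma

Pairwise majorities:
Lambda–Theta: Lambda 11–4.
Lambda vs Epsilon: Lambda preferred on 2 ballots; Epsilon wins 13–2.
Lambda vs Gamma: 8 to 7, Lambda.
Lambda–Tau: Tau 9–6.
Lambda vs Kappa: Lambda wins 8–7.
Theta–Epsilon: Epsilon 13–2.
Theta–Gamma: Theta 8–7.
Theta vs Tau: Tau, 9–6.
Theta vs Kappa: Theta preferred on 2+6 = 8 ballots; Theta wins 8–7.
Epsilon–Gamma: Epsilon 15–0.
Epsilon vs Tau: 10 to 5, Epsilon.
Epsilon–Kappa: Kappa 9–6.
Gamma–Tau: Tau 11–4.
Gamma vs Kappa: Kappa, 9–6.
Tau vs Kappa: Tau wins 9–6.
Gamma is beaten in every head-to-head and is the Condorcet loser.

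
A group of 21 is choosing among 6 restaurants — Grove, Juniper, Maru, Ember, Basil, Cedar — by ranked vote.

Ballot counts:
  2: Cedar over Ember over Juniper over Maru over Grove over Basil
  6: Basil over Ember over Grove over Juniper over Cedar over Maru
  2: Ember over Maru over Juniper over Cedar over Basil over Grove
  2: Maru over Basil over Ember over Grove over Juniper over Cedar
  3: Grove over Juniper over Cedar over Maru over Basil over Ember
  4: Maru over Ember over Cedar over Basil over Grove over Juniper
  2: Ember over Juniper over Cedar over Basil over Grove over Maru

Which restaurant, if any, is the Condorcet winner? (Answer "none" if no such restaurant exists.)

none

Pairwise majorities:
Grove–Juniper: Grove 15–6.
Grove–Maru: Grove 11–10.
Grove vs Ember: Ember, 18–3.
Grove–Basil: Basil 16–5.
Grove–Cedar: Grove 11–10.
Juniper vs Maru: Juniper, 13–8.
Juniper vs Ember: Ember wins 18–3.
Juniper–Basil: Basil 12–9.
Juniper–Cedar: Juniper 15–6.
Maru–Ember: Ember 12–9.
Maru vs Basil: Maru wins 13–8.
Maru vs Cedar: Cedar, 13–8.
Ember vs Basil: Basil wins 11–10.
Ember–Cedar: Ember 16–5.
Basil vs Cedar: Cedar wins 13–8.
Each restaurant drops at least one matchup (Grove loses to Ember; Juniper loses to Grove; Maru loses to Grove; Ember loses to Basil; Basil loses to Maru; Cedar loses to Grove); the cycle Grove → Maru → Basil → Grove rules out a Condorcet winner.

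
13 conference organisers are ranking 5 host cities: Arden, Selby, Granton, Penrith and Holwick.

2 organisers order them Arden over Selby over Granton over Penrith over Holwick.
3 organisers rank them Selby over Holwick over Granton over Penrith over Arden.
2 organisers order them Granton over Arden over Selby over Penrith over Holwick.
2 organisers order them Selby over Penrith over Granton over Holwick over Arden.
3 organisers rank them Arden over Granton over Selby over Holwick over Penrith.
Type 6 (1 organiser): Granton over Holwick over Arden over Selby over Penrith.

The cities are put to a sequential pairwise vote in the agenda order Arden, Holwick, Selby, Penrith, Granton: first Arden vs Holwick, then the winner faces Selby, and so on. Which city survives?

Granton

Round 1: Arden vs Holwick — 7–6, Arden advances.
Round 2: Arden vs Selby — 8–5, Arden advances.
Round 3: Arden vs Penrith — 8–5, Arden advances.
Round 4: Arden vs Granton — 5–8, Granton advances.
Granton survives the agenda.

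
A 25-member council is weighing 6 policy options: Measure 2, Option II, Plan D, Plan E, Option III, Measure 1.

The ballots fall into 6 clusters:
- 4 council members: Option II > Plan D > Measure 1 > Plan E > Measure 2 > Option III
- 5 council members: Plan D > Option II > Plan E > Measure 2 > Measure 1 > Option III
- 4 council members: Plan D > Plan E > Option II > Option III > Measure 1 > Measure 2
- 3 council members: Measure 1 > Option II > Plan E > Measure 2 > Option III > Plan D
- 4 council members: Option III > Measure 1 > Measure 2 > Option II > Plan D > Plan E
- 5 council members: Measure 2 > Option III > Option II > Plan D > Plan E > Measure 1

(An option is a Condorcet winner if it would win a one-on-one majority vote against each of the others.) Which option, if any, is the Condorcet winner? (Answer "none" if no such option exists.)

Check each pair by majority over 25 ballots:
Measure 2 vs Option II: Option II, 16–9.
Measure 2 vs Plan D: Plan D, 13–12.
Measure 2–Plan E: Plan E 16–9.
Measure 2–Option III: Measure 2 17–8.
Measure 2–Measure 1: Measure 1 15–10.
Option II vs Plan D: Option II, 16–9.
Option II vs Plan E: Option II, 21–4.
Option II–Option III: Option II 16–9.
Option II vs Measure 1: Option II wins 18–7.
Plan D vs Plan E: Plan D wins 22–3.
Plan D vs Option III: Plan D wins 13–12.
Plan D vs Measure 1: Plan D, 18–7.
Plan E vs Option III: Plan E wins 16–9.
Plan E–Measure 1: Plan E 14–11.
Option III vs Measure 1: Option III, 13–12.
Option II beats each of Measure 2, Plan D, Plan E, Option III, Measure 1 — Option II is the Condorcet winner.

Option II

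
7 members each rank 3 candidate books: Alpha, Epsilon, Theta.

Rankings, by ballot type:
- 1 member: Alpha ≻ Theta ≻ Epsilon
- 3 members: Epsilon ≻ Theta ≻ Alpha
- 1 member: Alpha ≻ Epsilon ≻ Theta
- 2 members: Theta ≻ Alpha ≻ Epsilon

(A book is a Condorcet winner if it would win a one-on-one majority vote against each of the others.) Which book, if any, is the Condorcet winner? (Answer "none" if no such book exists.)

Head-to-head results (7 members):
Alpha vs Epsilon: Alpha wins 4–3.
Alpha vs Theta: Theta, 5–2.
Epsilon vs Theta: Epsilon wins 4–3.
Each book drops at least one matchup (Alpha loses to Theta; Epsilon loses to Alpha; Theta loses to Epsilon); the cycle Alpha beats Epsilon beats Theta beats Alpha rules out a Condorcet winner.

none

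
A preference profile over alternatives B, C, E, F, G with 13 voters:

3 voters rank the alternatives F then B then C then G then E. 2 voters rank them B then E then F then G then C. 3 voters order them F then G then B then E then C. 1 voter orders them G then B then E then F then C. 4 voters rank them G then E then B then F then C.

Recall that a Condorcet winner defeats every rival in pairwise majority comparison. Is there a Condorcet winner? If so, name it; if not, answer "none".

none

Head-to-head results (13 voters):
B vs C: B, 13–0.
B vs E: B wins 9–4.
B vs F: B wins 7–6.
B–G: G 8–5.
C–E: E 10–3.
C–F: F 13–0.
C vs G: G wins 10–3.
E–F: E 7–6.
E–G: G 11–2.
F vs G: F wins 8–5.
Every alternative loses at least once (B loses to G; C loses to B; E loses to B; F loses to B; G loses to F). The majority relation contains the cycle B → F → G → B, so there is no Condorcet winner.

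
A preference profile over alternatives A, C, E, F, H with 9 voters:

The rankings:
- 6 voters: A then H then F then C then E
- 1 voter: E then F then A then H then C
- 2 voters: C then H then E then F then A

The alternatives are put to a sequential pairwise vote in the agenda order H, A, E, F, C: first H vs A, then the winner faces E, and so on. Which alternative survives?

Round 1: H vs A — 2–7, A advances.
Round 2: A vs E — 6–3, A advances.
Round 3: A vs F — 6–3, A advances.
Round 4: A vs C — 7–2, A advances.
The agenda winner is A.

A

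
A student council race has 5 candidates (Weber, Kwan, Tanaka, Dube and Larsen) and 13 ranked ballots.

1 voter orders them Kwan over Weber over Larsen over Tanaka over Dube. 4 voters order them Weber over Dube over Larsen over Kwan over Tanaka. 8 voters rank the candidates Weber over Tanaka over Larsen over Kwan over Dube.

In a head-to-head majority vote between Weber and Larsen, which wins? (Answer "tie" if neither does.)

Ballots ranking Weber above Larsen: 1 + 4 + 8 = 13.
Ballots ranking Larsen above Weber: 13 − 13 = 0.
Weber wins the head-to-head 13–0.

Weber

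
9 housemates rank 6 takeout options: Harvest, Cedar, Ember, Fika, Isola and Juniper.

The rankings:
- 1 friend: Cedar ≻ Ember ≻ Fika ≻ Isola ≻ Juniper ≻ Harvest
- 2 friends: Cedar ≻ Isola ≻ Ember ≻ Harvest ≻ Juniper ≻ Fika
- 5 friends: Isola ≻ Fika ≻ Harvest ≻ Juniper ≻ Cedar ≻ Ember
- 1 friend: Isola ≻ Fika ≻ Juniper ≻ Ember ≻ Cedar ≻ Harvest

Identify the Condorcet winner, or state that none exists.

Head-to-head results (9 friends):
Harvest vs Cedar: Harvest wins 5–4.
Harvest vs Ember: Harvest is ranked higher on 5 ballots, Ember on 4. Harvest wins 5–4.
Harvest vs Fika: Fika wins 7–2.
Harvest vs Isola: Harvest preferred on 0 ballots; Isola wins 9–0.
Harvest vs Juniper: 2+5 = 7 for Harvest, 2 for Juniper — Harvest by 7–2.
Cedar vs Ember: 8 to 1, Cedar.
Cedar–Fika: Fika 6–3.
Cedar–Isola: Isola 6–3.
Cedar–Juniper: Juniper 6–3.
Ember vs Fika: 3 to 6, Fika.
Ember vs Isola: Isola wins 8–1.
Ember–Juniper: Juniper 6–3.
Fika vs Isola: Isola wins 8–1.
Fika vs Juniper: Fika is ranked higher on 1+5+1 = 7 ballots, Juniper on 2. Fika wins 7–2.
Isola vs Juniper: Isola wins 9–0.
Isola beats each of Harvest, Cedar, Ember, Fika, Juniper — Isola is the Condorcet winner.

Isola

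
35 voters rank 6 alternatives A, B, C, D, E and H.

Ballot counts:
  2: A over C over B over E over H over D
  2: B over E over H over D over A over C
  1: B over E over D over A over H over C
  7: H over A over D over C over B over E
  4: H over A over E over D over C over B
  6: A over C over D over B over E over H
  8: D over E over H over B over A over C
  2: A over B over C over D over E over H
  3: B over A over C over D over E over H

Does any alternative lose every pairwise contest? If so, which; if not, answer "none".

Pairwise majorities:
A vs B: 2+7+4+6+2 = 21 for A, 14 for B — A by 21–14.
A vs C: 35 for A, 0 for C — A by 35–0.
A vs D: A wins 24–11.
A vs E: A, 24–11.
A vs H: H, 21–14.
B vs C: 16 to 19, C.
B vs D: B preferred on 2+2+1+2+3 = 10 ballots; D wins 25–10.
B–E: B 23–12.
B vs H: B preferred on 2+2+1+6+2+3 = 16 ballots; H wins 19–16.
C vs D: 2+6+2+3 = 13 for C, 22 for D — D by 22–13.
C vs E: C wins 20–15.
C vs H: 13 to 22, H.
D vs E: D is ranked higher on 7+6+8+2+3 = 26 ballots, E on 9. D wins 26–9.
D vs H: D is ranked higher on 1+6+8+2+3 = 20 ballots, H on 15. D wins 20–15.
E vs H: E, 24–11.
No alternative is winless: A beats B; B beats E; C beats B; D beats B; E beats H; H beats A. There is no Condorcet loser.

none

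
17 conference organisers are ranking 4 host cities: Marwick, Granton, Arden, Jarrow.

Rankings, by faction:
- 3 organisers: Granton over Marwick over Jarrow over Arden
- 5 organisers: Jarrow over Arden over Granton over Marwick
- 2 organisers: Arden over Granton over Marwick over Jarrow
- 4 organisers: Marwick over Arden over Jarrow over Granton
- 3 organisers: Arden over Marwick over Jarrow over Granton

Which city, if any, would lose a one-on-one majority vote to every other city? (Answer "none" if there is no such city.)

Pairwise majorities:
Marwick vs Granton: Granton, 10–7.
Marwick vs Arden: Arden, 10–7.
Marwick vs Jarrow: 12 to 5, Marwick.
Granton vs Arden: Arden, 14–3.
Granton vs Jarrow: Granton is ranked higher on 3+2 = 5 ballots, Jarrow on 12. Jarrow wins 12–5.
Arden–Jarrow: Arden 9–8.
Each city has at least one pairwise win (Marwick beats Jarrow; Granton beats Marwick; Arden beats Marwick; Jarrow beats Granton) — no Condorcet loser.

none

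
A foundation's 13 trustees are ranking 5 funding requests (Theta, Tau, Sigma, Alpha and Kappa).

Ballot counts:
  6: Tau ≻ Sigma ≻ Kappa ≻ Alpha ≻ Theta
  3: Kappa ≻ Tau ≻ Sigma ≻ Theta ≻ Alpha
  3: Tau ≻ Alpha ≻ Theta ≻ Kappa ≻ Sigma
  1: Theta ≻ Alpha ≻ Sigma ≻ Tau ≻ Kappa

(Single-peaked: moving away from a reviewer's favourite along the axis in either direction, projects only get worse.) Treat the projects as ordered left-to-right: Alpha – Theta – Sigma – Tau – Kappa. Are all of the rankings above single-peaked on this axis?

no

Axis positions: Alpha=1, Theta=2, Sigma=3, Tau=4, Kappa=5.
Bloc 1: ranking walks positions 4-3-5-1-2; Alpha is ranked above Theta even though Theta lies between Alpha and the peak Tau on the axis — preferences dip and rise again. Not single-peaked.
Bloc 2 (peak Kappa at position 5): ranking walks positions 5-4-3-2-1, expanding outward from the peak — single-peaked.
Bloc 3: ranking walks positions 4-1-2-5-3; Alpha is ranked above Sigma even though Sigma lies between Alpha and the peak Tau on the axis — preferences dip and rise again. Not single-peaked.
Bloc 4 (peak Theta at position 2): ranking walks positions 2-1-3-4-5, expanding outward from the peak — single-peaked.
Bloc 1 violates single-peakedness, so the profile is not single-peaked on this axis.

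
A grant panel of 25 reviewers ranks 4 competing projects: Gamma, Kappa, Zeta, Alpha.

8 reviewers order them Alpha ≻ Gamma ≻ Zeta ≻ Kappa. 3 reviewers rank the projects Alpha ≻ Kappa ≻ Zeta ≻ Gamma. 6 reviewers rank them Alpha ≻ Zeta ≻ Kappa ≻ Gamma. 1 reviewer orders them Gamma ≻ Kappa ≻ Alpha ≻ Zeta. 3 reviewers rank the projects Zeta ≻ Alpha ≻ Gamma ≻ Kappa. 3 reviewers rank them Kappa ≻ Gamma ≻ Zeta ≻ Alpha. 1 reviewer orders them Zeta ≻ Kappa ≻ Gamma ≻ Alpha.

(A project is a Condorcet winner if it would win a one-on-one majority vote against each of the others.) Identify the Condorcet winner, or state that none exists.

Head-to-head results (25 reviewers):
Gamma vs Kappa: Gamma preferred on 8+1+3 = 12 ballots; Kappa wins 13–12.
Gamma vs Zeta: 12 to 13, Zeta.
Gamma vs Alpha: 1+3+1 = 5 for Gamma, 20 for Alpha — Alpha by 20–5.
Kappa vs Zeta: Kappa preferred on 3+1+3 = 7 ballots; Zeta wins 18–7.
Kappa vs Alpha: Kappa is ranked higher on 1+3+1 = 5 ballots, Alpha on 20. Alpha wins 20–5.
Zeta vs Alpha: 3+3+1 = 7 for Zeta, 18 for Alpha — Alpha by 18–7.
Only Alpha has no losses; Alpha is the Condorcet winner.

Alpha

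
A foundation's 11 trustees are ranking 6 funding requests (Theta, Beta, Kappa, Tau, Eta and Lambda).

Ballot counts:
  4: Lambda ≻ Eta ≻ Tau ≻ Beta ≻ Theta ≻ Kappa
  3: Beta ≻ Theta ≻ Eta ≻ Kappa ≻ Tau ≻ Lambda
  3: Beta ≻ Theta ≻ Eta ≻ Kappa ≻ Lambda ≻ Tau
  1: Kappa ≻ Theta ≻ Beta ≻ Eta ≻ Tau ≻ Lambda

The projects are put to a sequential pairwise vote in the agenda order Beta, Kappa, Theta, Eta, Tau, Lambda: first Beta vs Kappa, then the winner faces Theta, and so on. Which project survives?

Beta

Round 1: Beta vs Kappa — 10–1, Beta advances.
Round 2: Beta vs Theta — 10–1, Beta advances.
Round 3: Beta vs Eta — 7–4, Beta advances.
Round 4: Beta vs Tau — 7–4, Beta advances.
Round 5: Beta vs Lambda — 7–4, Beta advances.
Beta survives the agenda.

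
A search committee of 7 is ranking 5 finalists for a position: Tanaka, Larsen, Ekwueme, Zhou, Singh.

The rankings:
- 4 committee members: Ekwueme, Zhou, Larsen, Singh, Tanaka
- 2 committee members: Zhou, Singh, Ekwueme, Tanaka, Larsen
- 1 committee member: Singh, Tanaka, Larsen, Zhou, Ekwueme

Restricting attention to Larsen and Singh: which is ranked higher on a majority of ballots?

Larsen

Ballots ranking Larsen above Singh: 4.
Ballots ranking Singh above Larsen: 7 − 4 = 3.
Larsen wins the head-to-head 4–3.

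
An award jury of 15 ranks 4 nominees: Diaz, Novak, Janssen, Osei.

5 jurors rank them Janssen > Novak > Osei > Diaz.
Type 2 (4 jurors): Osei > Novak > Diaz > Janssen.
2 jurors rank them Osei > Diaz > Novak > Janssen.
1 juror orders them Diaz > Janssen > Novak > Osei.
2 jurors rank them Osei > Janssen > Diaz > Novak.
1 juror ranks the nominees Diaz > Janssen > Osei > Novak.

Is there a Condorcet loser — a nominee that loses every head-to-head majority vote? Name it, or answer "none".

Head-to-head results (15 jurors):
Diaz vs Novak: Diaz preferred on 2+1+2+1 = 6 ballots; Novak wins 9–6.
Diaz vs Janssen: Diaz, 8–7.
Diaz vs Osei: 2 to 13, Osei.
Novak–Janssen: Janssen 9–6.
Novak vs Osei: Osei, 9–6.
Janssen vs Osei: 7 to 8, Osei.
No nominee is winless: Diaz beats Janssen; Novak beats Diaz; Janssen beats Novak; Osei beats Diaz. There is no Condorcet loser.

none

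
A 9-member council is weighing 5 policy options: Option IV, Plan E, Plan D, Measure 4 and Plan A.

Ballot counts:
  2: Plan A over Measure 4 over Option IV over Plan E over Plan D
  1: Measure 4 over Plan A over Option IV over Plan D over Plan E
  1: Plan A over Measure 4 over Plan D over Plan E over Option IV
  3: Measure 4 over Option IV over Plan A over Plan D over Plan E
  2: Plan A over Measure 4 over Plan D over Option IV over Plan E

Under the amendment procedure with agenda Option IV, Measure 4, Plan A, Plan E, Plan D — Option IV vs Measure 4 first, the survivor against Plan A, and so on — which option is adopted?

Plan A

Round 1: Option IV vs Measure 4 — 0–9, Measure 4 advances.
Round 2: Measure 4 vs Plan A — 4–5, Plan A advances.
Round 3: Plan A vs Plan E — 9–0, Plan A advances.
Round 4: Plan A vs Plan D — 9–0, Plan A advances.
The agenda winner is Plan A.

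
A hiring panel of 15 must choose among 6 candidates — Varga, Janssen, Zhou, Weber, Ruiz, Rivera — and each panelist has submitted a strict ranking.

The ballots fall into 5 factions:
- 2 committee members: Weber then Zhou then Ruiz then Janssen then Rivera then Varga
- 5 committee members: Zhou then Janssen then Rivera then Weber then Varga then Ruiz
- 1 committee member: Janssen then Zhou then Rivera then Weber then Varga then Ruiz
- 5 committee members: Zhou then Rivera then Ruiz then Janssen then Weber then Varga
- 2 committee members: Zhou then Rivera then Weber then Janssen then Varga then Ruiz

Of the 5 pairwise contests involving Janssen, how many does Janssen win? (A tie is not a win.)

Janssen against each rival (15 committee members):
Janssen vs Varga: Janssen preferred on 2+5+1+5+2 = 15 ballots; Janssen wins 15–0.
Janssen vs Zhou: Zhou wins 14–1.
Janssen vs Weber: 5+1+5 = 11 for Janssen, 4 for Weber — Janssen by 11–4.
Janssen vs Ruiz: Janssen preferred on 5+1+2 = 8 ballots; Janssen wins 8–7.
Janssen vs Rivera: 8 to 7, Janssen.
Janssen beats Varga, Weber, Ruiz, Rivera; loses to Zhou — 4 pairwise wins.

4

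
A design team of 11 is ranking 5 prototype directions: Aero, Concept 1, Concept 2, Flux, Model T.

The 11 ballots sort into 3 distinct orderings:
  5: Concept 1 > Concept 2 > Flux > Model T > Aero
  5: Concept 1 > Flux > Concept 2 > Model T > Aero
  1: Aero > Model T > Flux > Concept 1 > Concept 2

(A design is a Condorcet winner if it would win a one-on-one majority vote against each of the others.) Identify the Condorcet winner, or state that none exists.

Head-to-head results (11 engineers):
Aero vs Concept 1: Concept 1 wins 10–1.
Aero–Concept 2: Concept 2 10–1.
Aero vs Flux: Flux wins 10–1.
Aero vs Model T: Model T, 10–1.
Concept 1 vs Concept 2: Concept 1 wins 11–0.
Concept 1–Flux: Concept 1 10–1.
Concept 1 vs Model T: Concept 1 wins 10–1.
Concept 2 vs Flux: Flux, 6–5.
Concept 2–Model T: Concept 2 10–1.
Flux–Model T: Flux 10–1.
Concept 1 wins every pairwise contest, so Concept 1 is the Condorcet winner.

Concept 1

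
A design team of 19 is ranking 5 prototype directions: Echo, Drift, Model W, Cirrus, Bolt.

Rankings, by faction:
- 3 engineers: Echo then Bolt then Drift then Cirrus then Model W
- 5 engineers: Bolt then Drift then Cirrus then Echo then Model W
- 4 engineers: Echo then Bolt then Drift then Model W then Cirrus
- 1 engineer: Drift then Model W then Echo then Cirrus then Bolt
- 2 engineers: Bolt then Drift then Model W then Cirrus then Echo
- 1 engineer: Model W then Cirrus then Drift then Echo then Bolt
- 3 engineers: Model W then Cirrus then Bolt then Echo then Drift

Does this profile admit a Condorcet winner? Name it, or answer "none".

Bolt

Head-to-head results (19 engineers):
Echo vs Drift: Echo wins 10–9.
Echo–Model W: Echo 12–7.
Echo vs Cirrus: Cirrus, 11–8.
Echo vs Bolt: Bolt, 10–9.
Drift vs Model W: Drift, 15–4.
Drift–Cirrus: Drift 15–4.
Drift vs Bolt: Bolt wins 17–2.
Model W vs Cirrus: Model W wins 11–8.
Model W vs Bolt: Bolt wins 14–5.
Cirrus vs Bolt: Bolt, 14–5.
Bolt wins every pairwise contest, so Bolt is the Condorcet winner.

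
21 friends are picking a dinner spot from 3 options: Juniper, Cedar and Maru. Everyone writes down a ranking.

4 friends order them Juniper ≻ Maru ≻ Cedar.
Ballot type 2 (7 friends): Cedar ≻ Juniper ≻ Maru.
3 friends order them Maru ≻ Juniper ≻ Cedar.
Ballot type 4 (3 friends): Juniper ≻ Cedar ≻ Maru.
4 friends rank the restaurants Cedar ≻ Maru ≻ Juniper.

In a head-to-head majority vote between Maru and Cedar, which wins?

Ballots ranking Maru above Cedar: 4 + 3 = 7.
Ballots ranking Cedar above Maru: 21 − 7 = 14.
Cedar wins the head-to-head 14–7.

Cedar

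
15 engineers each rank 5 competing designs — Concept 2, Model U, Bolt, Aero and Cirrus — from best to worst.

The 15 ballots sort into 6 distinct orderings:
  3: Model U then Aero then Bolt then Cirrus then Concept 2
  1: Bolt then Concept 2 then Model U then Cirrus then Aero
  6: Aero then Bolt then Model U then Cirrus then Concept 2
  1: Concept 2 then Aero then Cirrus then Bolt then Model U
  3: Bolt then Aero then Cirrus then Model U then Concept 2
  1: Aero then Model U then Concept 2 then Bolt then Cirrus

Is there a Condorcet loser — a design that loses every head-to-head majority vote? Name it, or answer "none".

Pairwise majorities:
Concept 2 vs Model U: Model U wins 13–2.
Concept 2 vs Bolt: Bolt wins 13–2.
Concept 2–Aero: Aero 13–2.
Concept 2 vs Cirrus: Cirrus, 12–3.
Model U vs Bolt: Bolt wins 11–4.
Model U vs Aero: 3+1 = 4 for Model U, 11 for Aero — Aero by 11–4.
Model U vs Cirrus: Model U wins 11–4.
Bolt–Aero: Aero 11–4.
Bolt vs Cirrus: Bolt wins 14–1.
Aero vs Cirrus: Aero preferred on 3+6+1+3+1 = 14 ballots; Aero wins 14–1.
Concept 2 is beaten in every head-to-head and is the Condorcet loser.

Concept 2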